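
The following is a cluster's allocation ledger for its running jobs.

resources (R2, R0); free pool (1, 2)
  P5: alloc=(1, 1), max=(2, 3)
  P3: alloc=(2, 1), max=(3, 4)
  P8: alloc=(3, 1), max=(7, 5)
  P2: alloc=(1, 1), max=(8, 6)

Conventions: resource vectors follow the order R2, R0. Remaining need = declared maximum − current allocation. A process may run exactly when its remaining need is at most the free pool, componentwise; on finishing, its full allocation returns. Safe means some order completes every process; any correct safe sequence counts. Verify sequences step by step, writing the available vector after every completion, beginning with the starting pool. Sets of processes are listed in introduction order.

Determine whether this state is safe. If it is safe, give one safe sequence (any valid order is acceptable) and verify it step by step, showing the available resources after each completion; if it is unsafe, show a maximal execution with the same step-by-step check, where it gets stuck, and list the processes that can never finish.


SAFE, for example via the order P5, P3, P8, P2.
Key observation: at P5 the run first touches a limit — (1, 2) against (1, 2), exact on a resource it actually requests.
Verifying each step:
  pool = (1, 2)
  P5: need (1, 2) fits (1, 2); releases (1, 1), pool now (2, 3)
  P3: need (1, 3) fits (2, 3); releases (2, 1), pool now (4, 4)
  P8: need (4, 4) fits (4, 4); releases (3, 1), pool now (7, 5)
  P2: need (7, 5) fits (7, 5); releases (1, 1), pool now (8, 6)


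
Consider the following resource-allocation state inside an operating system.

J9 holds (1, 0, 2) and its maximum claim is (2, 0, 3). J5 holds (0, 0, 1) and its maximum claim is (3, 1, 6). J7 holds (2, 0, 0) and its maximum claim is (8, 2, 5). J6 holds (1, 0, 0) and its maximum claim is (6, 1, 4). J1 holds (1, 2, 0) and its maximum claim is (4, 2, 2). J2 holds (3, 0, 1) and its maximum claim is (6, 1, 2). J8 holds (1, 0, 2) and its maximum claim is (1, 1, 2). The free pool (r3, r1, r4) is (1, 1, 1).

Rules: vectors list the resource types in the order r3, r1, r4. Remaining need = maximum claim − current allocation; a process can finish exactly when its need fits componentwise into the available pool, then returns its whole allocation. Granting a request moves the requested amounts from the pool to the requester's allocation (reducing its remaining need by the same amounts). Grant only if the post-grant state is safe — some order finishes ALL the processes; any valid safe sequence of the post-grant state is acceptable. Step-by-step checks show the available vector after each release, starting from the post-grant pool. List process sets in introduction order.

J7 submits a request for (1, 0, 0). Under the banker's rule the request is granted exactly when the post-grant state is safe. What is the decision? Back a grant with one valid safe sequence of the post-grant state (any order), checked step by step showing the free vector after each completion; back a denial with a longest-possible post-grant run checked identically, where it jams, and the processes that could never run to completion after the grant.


DENY: after the grant no complete ordering would exist.
Key observation: J8, J9 can finish, but then (2, 1, 5) is all there is, and the blocked group's r3 demands exceed it.
After a pretend grant, a maximal execution: J8, J9 — then nothing else fits. Step-by-step check:
  pool = (0, 1, 1)
  J8: need (0, 1, 0) fits (0, 1, 1); releases (1, 0, 2), pool now (1, 1, 3)
  J9: need (1, 0, 1) fits (1, 1, 3); releases (1, 0, 2), pool now (2, 1, 5)
  blocked: J5 wants (3, 1, 5), pool (2, 1, 5) — not enough r3
  blocked: J7 wants (5, 2, 5), pool (2, 1, 5) — not enough r3 and r1
  blocked: J6 wants (5, 1, 4), pool (2, 1, 5) — not enough r3
  blocked: J1 wants (3, 0, 2), pool (2, 1, 5) — not enough r3
  blocked: J2 wants (3, 1, 1), pool (2, 1, 5) — not enough r3
Processes that could never finish after the grant: J5, J7, J6, J1 and J2.


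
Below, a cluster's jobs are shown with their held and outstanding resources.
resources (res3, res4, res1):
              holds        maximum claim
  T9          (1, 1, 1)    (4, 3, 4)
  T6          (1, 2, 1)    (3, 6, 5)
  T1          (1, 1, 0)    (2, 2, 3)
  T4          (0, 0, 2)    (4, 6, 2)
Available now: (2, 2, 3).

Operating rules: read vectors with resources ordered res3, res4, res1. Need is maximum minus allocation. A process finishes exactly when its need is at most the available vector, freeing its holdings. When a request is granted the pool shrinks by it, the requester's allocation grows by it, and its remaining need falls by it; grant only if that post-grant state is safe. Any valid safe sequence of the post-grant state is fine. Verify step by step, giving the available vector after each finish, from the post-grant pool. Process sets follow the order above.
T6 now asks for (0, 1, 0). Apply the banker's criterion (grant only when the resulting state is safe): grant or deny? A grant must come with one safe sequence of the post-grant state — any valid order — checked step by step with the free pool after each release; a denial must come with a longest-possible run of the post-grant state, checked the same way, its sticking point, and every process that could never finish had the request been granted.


GRANT — the state after the grant stays safe, e.g. via T1, T9, T6, T4.
Key observation: post-grant, (2, 1, 3) remains, and an order beginning with T1 completes everyone.
Verifying the post-grant state step by step:
  pool = (2, 1, 3)
  T1: need (1, 1, 3) fits (2, 1, 3); releases (1, 1, 0), pool now (3, 2, 3)
  T9: need (3, 2, 3) fits (3, 2, 3); releases (1, 1, 1), pool now (4, 3, 4)
  T6: need (2, 3, 4) fits (4, 3, 4); releases (1, 3, 1), pool now (5, 6, 5)
  T4: need (4, 6, 0) fits (5, 6, 5); releases (0, 0, 2), pool now (5, 6, 7)


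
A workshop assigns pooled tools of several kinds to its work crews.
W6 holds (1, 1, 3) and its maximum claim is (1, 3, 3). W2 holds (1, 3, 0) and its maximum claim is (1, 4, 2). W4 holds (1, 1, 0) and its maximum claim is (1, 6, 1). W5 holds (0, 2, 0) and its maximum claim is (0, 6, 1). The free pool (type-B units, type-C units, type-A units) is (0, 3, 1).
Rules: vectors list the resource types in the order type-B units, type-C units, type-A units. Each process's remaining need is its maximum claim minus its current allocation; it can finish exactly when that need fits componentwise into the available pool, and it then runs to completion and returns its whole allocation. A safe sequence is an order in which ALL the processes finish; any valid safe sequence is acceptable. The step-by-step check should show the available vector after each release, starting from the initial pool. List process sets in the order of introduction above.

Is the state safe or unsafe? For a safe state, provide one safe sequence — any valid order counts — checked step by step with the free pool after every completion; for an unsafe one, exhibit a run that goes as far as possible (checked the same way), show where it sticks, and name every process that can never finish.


SAFE. One safe sequence: W6, W5, W4, W2.
Key observation: W5 marks the first exact bind of the order: its need (0, 4, 1) fits the free (1, 4, 4) with zero slack on a requested resource.
Walking it through:
  pool = (0, 3, 1)
  W6: need (0, 2, 0) fits (0, 3, 1); releases (1, 1, 3), pool now (1, 4, 4)
  W5: need (0, 4, 1) fits (1, 4, 4); releases (0, 2, 0), pool now (1, 6, 4)
  W4: need (0, 5, 1) fits (1, 6, 4); releases (1, 1, 0), pool now (2, 7, 4)
  W2: need (0, 1, 2) fits (2, 7, 4); releases (1, 3, 0), pool now (3, 10, 4)


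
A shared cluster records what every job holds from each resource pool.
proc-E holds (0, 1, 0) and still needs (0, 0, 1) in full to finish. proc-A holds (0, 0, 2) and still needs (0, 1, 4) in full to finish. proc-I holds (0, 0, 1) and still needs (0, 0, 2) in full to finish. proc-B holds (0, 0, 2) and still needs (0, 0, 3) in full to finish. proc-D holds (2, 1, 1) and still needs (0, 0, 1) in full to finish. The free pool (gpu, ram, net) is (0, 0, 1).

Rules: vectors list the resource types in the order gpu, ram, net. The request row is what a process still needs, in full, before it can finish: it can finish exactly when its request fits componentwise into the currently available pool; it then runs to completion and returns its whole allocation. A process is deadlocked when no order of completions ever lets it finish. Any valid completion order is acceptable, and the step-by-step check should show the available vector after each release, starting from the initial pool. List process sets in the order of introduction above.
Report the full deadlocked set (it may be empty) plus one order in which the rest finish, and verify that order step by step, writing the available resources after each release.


No process is deadlocked.
Key observation: beginning at proc-D, releases accumulate fast enough that every process eventually fits.
The rest can finish in the order proc-D, proc-I, proc-E, proc-B, proc-A. Step-by-step check:
  pool = (0, 0, 1)
  proc-D: need (0, 0, 1) fits (0, 0, 1); releases (2, 1, 1), pool now (2, 1, 2)
  proc-I: need (0, 0, 2) fits (2, 1, 2); releases (0, 0, 1), pool now (2, 1, 3)
  proc-E: need (0, 0, 1) fits (2, 1, 3); releases (0, 1, 0), pool now (2, 2, 3)
  proc-B: need (0, 0, 3) fits (2, 2, 3); releases (0, 0, 2), pool now (2, 2, 5)
  proc-A: need (0, 1, 4) fits (2, 2, 5); releases (0, 0, 2), pool now (2, 2, 7)


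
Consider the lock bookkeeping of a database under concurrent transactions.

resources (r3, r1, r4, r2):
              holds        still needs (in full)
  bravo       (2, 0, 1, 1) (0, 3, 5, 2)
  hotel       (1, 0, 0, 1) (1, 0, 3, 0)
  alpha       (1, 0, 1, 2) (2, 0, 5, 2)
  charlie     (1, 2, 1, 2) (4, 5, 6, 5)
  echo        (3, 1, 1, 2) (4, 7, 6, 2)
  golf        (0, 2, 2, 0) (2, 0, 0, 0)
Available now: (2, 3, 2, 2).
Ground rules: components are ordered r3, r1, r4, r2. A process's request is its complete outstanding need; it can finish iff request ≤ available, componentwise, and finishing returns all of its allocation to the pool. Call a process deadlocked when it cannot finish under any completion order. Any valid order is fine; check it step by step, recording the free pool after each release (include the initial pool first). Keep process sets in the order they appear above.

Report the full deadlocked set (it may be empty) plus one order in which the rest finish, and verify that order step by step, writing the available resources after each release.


Deadlocked: bravo, alpha, charlie and echo.
Key observation: the pool after golf, hotel is (3, 5, 4, 3); every surviving request exceeds it in r4, so progress ends there.
The rest can finish in the order golf, hotel. Step-by-step check:
  pool = (2, 3, 2, 2)
  golf needs (2, 0, 0, 0) <= (2, 3, 2, 2) -> finishes; pool += (0, 2, 2, 0) = (2, 5, 4, 2)
  hotel needs (1, 0, 3, 0) <= (2, 5, 4, 2) -> finishes; pool += (1, 0, 0, 1) = (3, 5, 4, 3)
None of the blocked processes ever fits:
  blocked: bravo wants (0, 3, 5, 2), pool (3, 5, 4, 3) — not enough r4
  blocked: alpha wants (2, 0, 5, 2), pool (3, 5, 4, 3) — not enough r4
  blocked: charlie wants (4, 5, 6, 5), pool (3, 5, 4, 3) — not enough r3, r4 and r2
  blocked: echo wants (4, 7, 6, 2), pool (3, 5, 4, 3) — not enough r3, r1 and r4


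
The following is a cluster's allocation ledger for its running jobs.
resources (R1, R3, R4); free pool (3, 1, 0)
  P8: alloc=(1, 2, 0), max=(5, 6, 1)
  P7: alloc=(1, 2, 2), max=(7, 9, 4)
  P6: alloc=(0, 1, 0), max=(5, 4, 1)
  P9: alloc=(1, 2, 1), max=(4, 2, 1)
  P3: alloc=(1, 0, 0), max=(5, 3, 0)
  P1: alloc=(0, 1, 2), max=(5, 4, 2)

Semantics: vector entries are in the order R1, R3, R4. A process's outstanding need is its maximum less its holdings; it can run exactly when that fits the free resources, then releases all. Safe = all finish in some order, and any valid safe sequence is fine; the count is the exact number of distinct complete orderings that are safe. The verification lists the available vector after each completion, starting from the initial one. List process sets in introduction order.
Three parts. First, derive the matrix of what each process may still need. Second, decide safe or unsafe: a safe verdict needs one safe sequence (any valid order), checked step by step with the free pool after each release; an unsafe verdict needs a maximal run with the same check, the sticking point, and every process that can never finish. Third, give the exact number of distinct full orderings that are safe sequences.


(1) Outstanding need per process (order R1, R3, R4):
  P8: (4, 4, 1)
  P7: (6, 7, 2)
  P6: (5, 3, 1)
  P9: (3, 0, 0)
  P3: (4, 3, 0)
  P1: (5, 3, 0)
(2) SAFE — a valid safe sequence is P9, P3, P6, P1, P8, P7.
Key observation: the first exact fit in this order is P9 — it needs (3, 0, 0) with (3, 1, 0) free, meeting a requested resource to the last unit.
Verifying each step:
  pool = (3, 1, 0)
  run P9 (needs (3, 0, 0), free (3, 1, 0)); after release of (1, 2, 1) the pool is (4, 3, 1)
  run P3 (needs (4, 3, 0), free (4, 3, 1)); after release of (1, 0, 0) the pool is (5, 3, 1)
  run P6 (needs (5, 3, 1), free (5, 3, 1)); after release of (0, 1, 0) the pool is (5, 4, 1)
  run P1 (needs (5, 3, 0), free (5, 4, 1)); after release of (0, 1, 2) the pool is (5, 5, 3)
  run P8 (needs (4, 4, 1), free (5, 5, 3)); after release of (1, 2, 0) the pool is (6, 7, 3)
  run P7 (needs (6, 7, 2), free (6, 7, 3)); after release of (1, 2, 2) the pool is (7, 9, 5)
(3) Precisely 4 of the possible complete orderings are safe sequences.


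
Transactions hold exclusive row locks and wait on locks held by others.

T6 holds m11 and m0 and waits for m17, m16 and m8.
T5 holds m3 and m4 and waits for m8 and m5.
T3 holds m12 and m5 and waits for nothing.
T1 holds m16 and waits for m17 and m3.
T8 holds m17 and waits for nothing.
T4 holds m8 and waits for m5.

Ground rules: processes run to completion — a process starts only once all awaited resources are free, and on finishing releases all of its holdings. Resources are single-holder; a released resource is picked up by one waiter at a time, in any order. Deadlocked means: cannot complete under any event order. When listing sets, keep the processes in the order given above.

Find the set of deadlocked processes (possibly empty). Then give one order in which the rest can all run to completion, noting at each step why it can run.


The deadlocked set is empty.
Key observation: there is no circular wait here — follow any chain and it reaches a process that is free to run now.
The rest can finish in the order T3, T4, T8, T5, T1, T6.
Check, step by step:
  T3: no waits; runs immediately, freeing m12 and m5
  run T4 (all its waits — m5 — are resolved); releases m8
  T8: no waits; runs immediately, freeing m17
  run T5 (all its waits — m8 and m5 — are resolved); releases m3 and m4
  run T1 (all its waits — m17 and m3 — are resolved); releases m16
  run T6 (all its waits — m17, m16 and m8 — are resolved); releases m11 and m0


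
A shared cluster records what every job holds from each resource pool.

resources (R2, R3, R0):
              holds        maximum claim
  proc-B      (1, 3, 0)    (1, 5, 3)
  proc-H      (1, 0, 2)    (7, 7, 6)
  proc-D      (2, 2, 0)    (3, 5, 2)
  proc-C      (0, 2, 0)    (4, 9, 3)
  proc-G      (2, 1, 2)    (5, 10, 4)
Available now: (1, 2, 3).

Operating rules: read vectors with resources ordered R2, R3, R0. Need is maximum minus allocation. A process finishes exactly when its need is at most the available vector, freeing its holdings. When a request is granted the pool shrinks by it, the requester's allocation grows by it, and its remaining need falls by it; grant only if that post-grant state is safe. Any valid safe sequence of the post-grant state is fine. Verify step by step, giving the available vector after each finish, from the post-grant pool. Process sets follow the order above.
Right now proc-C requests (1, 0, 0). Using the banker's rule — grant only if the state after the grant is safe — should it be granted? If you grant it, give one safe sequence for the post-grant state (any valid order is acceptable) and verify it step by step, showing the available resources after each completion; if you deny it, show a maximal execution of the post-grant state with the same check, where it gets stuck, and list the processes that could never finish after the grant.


GRANT — the state after the grant stays safe, e.g. via proc-B, proc-D, proc-C, proc-G, proc-H.
Key observation: granting shrinks the pool to (0, 2, 3), yet proc-B still fits and the chain goes through.
Step-by-step check of the post-grant state:
  pool = (0, 2, 3)
  proc-B needs (0, 2, 3) <= (0, 2, 3) -> finishes; pool += (1, 3, 0) = (1, 5, 3)
  proc-D needs (1, 3, 2) <= (1, 5, 3) -> finishes; pool += (2, 2, 0) = (3, 7, 3)
  proc-C needs (3, 7, 3) <= (3, 7, 3) -> finishes; pool += (1, 2, 0) = (4, 9, 3)
  proc-G needs (3, 9, 2) <= (4, 9, 3) -> finishes; pool += (2, 1, 2) = (6, 10, 5)
  proc-H needs (6, 7, 4) <= (6, 10, 5) -> finishes; pool += (1, 0, 2) = (7, 10, 7)


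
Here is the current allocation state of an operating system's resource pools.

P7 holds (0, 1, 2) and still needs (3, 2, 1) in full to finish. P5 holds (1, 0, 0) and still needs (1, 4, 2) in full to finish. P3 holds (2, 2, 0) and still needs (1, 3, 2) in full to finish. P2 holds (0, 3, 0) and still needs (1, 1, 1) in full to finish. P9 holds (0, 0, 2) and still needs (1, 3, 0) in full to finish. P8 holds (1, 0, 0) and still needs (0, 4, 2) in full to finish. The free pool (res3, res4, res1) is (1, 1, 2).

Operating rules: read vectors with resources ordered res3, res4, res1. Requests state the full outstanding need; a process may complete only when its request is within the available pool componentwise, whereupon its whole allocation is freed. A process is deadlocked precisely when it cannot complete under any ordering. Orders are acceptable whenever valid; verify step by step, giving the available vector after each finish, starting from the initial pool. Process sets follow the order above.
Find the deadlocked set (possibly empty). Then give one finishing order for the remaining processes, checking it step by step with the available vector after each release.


No process is deadlocked.
Key observation: there is always a runnable process — P2 first — so the state unwinds completely.
A valid finishing order for the others: P2, P8, P9, P5, P7, P3. Check, step by step:
  pool = (1, 1, 2)
  run P2 (needs (1, 1, 1), free (1, 1, 2)); after release of (0, 3, 0) the pool is (1, 4, 2)
  run P8 (needs (0, 4, 2), free (1, 4, 2)); after release of (1, 0, 0) the pool is (2, 4, 2)
  run P9 (needs (1, 3, 0), free (2, 4, 2)); after release of (0, 0, 2) the pool is (2, 4, 4)
  run P5 (needs (1, 4, 2), free (2, 4, 4)); after release of (1, 0, 0) the pool is (3, 4, 4)
  run P7 (needs (3, 2, 1), free (3, 4, 4)); after release of (0, 1, 2) the pool is (3, 5, 6)
  run P3 (needs (1, 3, 2), free (3, 5, 6)); after release of (2, 2, 0) the pool is (5, 7, 6)


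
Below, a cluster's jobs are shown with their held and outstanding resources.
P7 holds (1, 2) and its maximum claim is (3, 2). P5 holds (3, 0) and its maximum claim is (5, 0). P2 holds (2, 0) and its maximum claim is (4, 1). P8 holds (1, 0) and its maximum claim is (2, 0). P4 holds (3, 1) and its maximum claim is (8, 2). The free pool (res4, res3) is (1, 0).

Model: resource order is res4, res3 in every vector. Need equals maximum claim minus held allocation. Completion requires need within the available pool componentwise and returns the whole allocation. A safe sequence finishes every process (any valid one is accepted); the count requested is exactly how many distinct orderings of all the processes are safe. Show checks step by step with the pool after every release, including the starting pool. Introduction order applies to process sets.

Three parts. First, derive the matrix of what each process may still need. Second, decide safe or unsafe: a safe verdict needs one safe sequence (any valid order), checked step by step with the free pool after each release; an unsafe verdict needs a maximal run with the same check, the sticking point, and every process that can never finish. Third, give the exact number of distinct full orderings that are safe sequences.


(1) Outstanding need per process (order res4, res3):
  P7: (2, 0)
  P5: (2, 0)
  P2: (2, 1)
  P8: (1, 0)
  P4: (5, 1)
(2) The state is SAFE; one workable sequence: P8, P7, P2, P5, P4.
Key observation: P8 is the earliest step where a requested resource binds exactly: need (1, 0), pool (1, 0) at its turn.
Check, step by step:
  pool = (1, 0)
  run P8 (needs (1, 0), free (1, 0)); after release of (1, 0) the pool is (2, 0)
  run P7 (needs (2, 0), free (2, 0)); after release of (1, 2) the pool is (3, 2)
  run P2 (needs (2, 1), free (3, 2)); after release of (2, 0) the pool is (5, 2)
  run P5 (needs (2, 0), free (5, 2)); after release of (3, 0) the pool is (8, 2)
  run P4 (needs (5, 1), free (8, 2)); after release of (3, 1) the pool is (11, 3)
(3) The exact count: 6 of the possible complete orderings are safe sequences.


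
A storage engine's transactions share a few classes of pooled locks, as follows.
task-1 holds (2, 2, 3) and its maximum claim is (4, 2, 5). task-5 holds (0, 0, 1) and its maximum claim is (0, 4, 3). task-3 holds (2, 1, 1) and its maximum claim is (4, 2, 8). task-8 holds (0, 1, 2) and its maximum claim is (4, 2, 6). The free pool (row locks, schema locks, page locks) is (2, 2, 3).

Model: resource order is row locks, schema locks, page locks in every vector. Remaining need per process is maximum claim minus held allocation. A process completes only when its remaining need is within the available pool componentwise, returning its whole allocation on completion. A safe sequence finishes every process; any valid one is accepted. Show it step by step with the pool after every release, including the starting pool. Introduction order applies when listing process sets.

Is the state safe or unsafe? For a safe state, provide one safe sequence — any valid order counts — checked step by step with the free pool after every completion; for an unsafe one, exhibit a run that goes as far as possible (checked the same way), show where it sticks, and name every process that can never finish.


SAFE. One safe sequence: task-1, task-5, task-8, task-3.
Key observation: reading the order forward, task-1 is the first process whose need (2, 0, 2) meets the free pool (2, 2, 3) exactly on a resource it requests.
Verifying each step:
  pool = (2, 2, 3)
  task-1 needs (2, 0, 2) <= (2, 2, 3) -> finishes; pool += (2, 2, 3) = (4, 4, 6)
  task-5 needs (0, 4, 2) <= (4, 4, 6) -> finishes; pool += (0, 0, 1) = (4, 4, 7)
  task-8 needs (4, 1, 4) <= (4, 4, 7) -> finishes; pool += (0, 1, 2) = (4, 5, 9)
  task-3 needs (2, 1, 7) <= (4, 5, 9) -> finishes; pool += (2, 1, 1) = (6, 6, 10)


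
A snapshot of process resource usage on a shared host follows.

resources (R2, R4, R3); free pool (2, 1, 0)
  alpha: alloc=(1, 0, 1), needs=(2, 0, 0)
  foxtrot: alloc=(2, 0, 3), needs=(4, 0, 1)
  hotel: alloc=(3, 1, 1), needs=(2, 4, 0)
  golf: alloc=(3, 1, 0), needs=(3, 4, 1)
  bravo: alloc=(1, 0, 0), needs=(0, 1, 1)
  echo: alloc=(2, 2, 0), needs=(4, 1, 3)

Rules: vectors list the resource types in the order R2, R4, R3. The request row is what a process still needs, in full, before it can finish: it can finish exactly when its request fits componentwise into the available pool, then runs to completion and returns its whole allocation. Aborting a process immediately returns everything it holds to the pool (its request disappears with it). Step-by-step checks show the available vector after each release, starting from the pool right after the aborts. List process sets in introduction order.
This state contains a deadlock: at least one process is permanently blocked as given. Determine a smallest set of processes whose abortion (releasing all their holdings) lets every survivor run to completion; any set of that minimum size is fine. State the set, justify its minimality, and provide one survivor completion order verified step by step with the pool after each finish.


The answer: abort hotel.
Key observation: golf had no path to completion before; after the abort of hotel ((3, 1, 1) returned), step 5 is where it fits.
No smaller set exists: with zero aborts the deadlock remains.
The survivors complete as bravo, foxtrot, echo, alpha, golf. Verifying each step (starting from the post-abort pool):
  pool = (5, 2, 1)
  bravo needs (0, 1, 1) <= (5, 2, 1) -> finishes; pool += (1, 0, 0) = (6, 2, 1)
  foxtrot needs (4, 0, 1) <= (6, 2, 1) -> finishes; pool += (2, 0, 3) = (8, 2, 4)
  echo needs (4, 1, 3) <= (8, 2, 4) -> finishes; pool += (2, 2, 0) = (10, 4, 4)
  alpha needs (2, 0, 0) <= (10, 4, 4) -> finishes; pool += (1, 0, 1) = (11, 4, 5)
  golf needs (3, 4, 1) <= (11, 4, 5) -> finishes; pool += (3, 1, 0) = (14, 5, 5)


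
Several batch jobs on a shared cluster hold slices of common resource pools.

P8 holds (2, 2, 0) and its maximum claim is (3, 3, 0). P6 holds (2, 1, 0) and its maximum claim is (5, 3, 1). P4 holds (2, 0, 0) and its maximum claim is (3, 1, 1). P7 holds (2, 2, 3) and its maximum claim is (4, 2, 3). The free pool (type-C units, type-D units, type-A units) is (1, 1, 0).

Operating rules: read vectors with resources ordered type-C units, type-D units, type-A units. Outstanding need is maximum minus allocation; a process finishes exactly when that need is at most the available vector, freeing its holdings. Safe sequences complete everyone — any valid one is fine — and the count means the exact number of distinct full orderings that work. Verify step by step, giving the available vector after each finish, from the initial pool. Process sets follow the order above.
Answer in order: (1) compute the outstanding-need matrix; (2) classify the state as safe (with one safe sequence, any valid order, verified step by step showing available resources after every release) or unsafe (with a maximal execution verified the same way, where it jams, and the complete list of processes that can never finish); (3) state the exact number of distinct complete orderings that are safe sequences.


(1) Remaining need (order type-C units, type-D units, type-A units):
  P8: (1, 1, 0)
  P6: (3, 2, 1)
  P4: (1, 1, 1)
  P7: (2, 0, 0)
(2) The state is SAFE; one workable sequence: P8, P7, P6, P4.
Key observation: the order's first zero-slack moment is P8 ((1, 1, 0) needed, (1, 1, 0) free — a requested resource with nothing to spare).
Step-by-step check:
  pool = (1, 1, 0)
  P8 needs (1, 1, 0) <= (1, 1, 0) -> finishes; pool += (2, 2, 0) = (3, 3, 0)
  P7 needs (2, 0, 0) <= (3, 3, 0) -> finishes; pool += (2, 2, 3) = (5, 5, 3)
  P6 needs (3, 2, 1) <= (5, 5, 3) -> finishes; pool += (2, 1, 0) = (7, 6, 3)
  P4 needs (1, 1, 1) <= (7, 6, 3) -> finishes; pool += (2, 0, 0) = (9, 6, 3)
(3) Exactly 2 of the possible complete orderings are safe sequences.


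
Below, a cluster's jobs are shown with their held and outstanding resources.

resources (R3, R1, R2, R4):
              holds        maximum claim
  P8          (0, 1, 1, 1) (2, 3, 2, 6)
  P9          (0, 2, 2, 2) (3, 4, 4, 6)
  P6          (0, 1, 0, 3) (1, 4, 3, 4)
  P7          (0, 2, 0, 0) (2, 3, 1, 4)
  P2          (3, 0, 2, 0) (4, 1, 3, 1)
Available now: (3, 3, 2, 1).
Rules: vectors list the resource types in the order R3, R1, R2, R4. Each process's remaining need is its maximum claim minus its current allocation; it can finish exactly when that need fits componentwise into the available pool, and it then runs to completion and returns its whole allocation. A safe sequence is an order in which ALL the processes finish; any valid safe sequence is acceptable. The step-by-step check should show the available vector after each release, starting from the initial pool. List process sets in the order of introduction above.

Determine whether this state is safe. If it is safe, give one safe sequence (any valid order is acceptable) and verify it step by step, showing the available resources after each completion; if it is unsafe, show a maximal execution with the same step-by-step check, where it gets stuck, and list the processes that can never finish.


SAFE — a valid safe sequence is P2, P6, P9, P7, P8.
Key observation: P2 is the earliest step where a requested resource binds exactly: need (1, 1, 1, 1), pool (3, 3, 2, 1) at its turn.
Verifying each step:
  pool = (3, 3, 2, 1)
  P2: need (1, 1, 1, 1) fits (3, 3, 2, 1); releases (3, 0, 2, 0), pool now (6, 3, 4, 1)
  P6: need (1, 3, 3, 1) fits (6, 3, 4, 1); releases (0, 1, 0, 3), pool now (6, 4, 4, 4)
  P9: need (3, 2, 2, 4) fits (6, 4, 4, 4); releases (0, 2, 2, 2), pool now (6, 6, 6, 6)
  P7: need (2, 1, 1, 4) fits (6, 6, 6, 6); releases (0, 2, 0, 0), pool now (6, 8, 6, 6)
  P8: need (2, 2, 1, 5) fits (6, 8, 6, 6); releases (0, 1, 1, 1), pool now (6, 9, 7, 7)


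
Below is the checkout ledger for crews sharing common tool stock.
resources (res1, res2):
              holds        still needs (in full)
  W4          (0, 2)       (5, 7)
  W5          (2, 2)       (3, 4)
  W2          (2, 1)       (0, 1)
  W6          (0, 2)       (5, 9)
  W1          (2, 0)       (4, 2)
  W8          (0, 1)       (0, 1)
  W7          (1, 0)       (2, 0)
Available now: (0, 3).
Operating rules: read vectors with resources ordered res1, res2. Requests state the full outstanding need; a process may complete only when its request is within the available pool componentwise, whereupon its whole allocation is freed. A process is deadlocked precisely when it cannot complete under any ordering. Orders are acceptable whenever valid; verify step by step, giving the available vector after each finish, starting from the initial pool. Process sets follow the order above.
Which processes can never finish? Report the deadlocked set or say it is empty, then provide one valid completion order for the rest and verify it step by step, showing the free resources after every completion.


The deadlocked set is empty.
Key observation: no deadlock: W2 fits now, and the freed resources carry the rest through.
A valid finishing order for the others: W2, W8, W7, W5, W4, W6, W1. Verifying each step:
  pool = (0, 3)
  run W2 (needs (0, 1), free (0, 3)); after release of (2, 1) the pool is (2, 4)
  run W8 (needs (0, 1), free (2, 4)); after release of (0, 1) the pool is (2, 5)
  run W7 (needs (2, 0), free (2, 5)); after release of (1, 0) the pool is (3, 5)
  run W5 (needs (3, 4), free (3, 5)); after release of (2, 2) the pool is (5, 7)
  run W4 (needs (5, 7), free (5, 7)); after release of (0, 2) the pool is (5, 9)
  run W6 (needs (5, 9), free (5, 9)); after release of (0, 2) the pool is (5, 11)
  run W1 (needs (4, 2), free (5, 11)); after release of (2, 0) the pool is (7, 11)


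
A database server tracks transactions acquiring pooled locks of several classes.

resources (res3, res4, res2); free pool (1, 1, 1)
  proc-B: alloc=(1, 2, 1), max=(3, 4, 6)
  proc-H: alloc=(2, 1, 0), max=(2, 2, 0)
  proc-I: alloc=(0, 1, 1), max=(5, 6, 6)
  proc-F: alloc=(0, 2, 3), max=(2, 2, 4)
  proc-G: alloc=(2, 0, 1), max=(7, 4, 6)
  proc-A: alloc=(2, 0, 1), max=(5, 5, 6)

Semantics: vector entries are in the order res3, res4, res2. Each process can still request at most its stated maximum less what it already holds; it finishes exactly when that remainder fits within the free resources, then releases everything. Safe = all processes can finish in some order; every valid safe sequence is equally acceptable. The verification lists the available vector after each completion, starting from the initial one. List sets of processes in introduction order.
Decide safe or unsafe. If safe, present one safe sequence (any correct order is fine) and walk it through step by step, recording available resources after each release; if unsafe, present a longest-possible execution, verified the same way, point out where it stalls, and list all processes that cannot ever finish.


UNSAFE.
Key observation: after proc-H, proc-F complete, (3, 4, 4) is the best the pool ever gets, yet each leftover process wants more res2.
Going as far as possible: proc-H, proc-F; after that, nothing fits. Verifying each step:
  pool = (1, 1, 1)
  run proc-H (needs (0, 1, 0), free (1, 1, 1)); after release of (2, 1, 0) the pool is (3, 2, 1)
  run proc-F (needs (2, 0, 1), free (3, 2, 1)); after release of (0, 2, 3) the pool is (3, 4, 4)
  proc-B cannot run: need (2, 2, 5) vs free (3, 4, 4) (insufficient res2)
  proc-I cannot run: need (5, 5, 5) vs free (3, 4, 4) (insufficient res3, res4 and res2)
  proc-G cannot run: need (5, 4, 5) vs free (3, 4, 4) (insufficient res3 and res2)
  proc-A cannot run: need (3, 5, 5) vs free (3, 4, 4) (insufficient res4 and res2)
Never able to finish: proc-B, proc-I, proc-G and proc-A.


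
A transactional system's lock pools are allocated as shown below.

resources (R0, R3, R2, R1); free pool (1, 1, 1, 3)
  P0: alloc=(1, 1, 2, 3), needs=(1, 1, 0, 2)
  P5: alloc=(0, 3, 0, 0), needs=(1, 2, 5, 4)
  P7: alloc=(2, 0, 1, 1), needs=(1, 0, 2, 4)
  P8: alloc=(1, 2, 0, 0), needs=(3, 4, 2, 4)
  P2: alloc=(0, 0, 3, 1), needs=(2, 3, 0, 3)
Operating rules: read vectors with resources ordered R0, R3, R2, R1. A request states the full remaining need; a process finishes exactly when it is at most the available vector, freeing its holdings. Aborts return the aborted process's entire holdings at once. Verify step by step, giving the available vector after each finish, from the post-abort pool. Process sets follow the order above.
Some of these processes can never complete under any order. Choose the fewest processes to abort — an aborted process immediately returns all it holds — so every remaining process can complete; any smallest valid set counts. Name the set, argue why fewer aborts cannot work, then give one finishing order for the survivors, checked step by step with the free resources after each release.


The answer: abort P5.
Key observation: P2 could never have finished before the abort; with (0, 3, 0, 0) returned by P5, it fits at step 2.
No smaller set exists: with zero aborts the deadlock remains.
The survivors complete as P0, P2, P7, P8. Walking it through (starting from the post-abort pool):
  pool = (1, 4, 1, 3)
  P0: need (1, 1, 0, 2) fits (1, 4, 1, 3); releases (1, 1, 2, 3), pool now (2, 5, 3, 6)
  P2: need (2, 3, 0, 3) fits (2, 5, 3, 6); releases (0, 0, 3, 1), pool now (2, 5, 6, 7)
  P7: need (1, 0, 2, 4) fits (2, 5, 6, 7); releases (2, 0, 1, 1), pool now (4, 5, 7, 8)
  P8: need (3, 4, 2, 4) fits (4, 5, 7, 8); releases (1, 2, 0, 0), pool now (5, 7, 7, 8)


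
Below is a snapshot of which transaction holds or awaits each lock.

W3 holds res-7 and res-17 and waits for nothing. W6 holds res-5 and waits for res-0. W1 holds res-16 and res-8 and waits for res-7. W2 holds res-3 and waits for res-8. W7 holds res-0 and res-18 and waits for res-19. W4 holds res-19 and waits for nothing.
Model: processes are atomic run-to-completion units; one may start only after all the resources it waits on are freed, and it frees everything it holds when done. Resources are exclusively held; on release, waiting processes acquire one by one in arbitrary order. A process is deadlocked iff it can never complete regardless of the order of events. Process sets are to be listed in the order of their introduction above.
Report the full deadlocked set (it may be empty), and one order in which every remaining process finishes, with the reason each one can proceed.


The deadlocked set is empty.
Key observation: no waiting chain loops back on itself — every chain ends at a process that waits on nothing, so everyone eventually runs.
One completion order for the rest: W4, W7, W6, W3, W1, W2.
Walking it through:
  run W4 (it waits on nothing); releases res-19
  W7 waits on res-19 — all released -> runs and releases res-0 and res-18
  W6 waits on res-0 — all released -> runs and releases res-5
  run W3 (it waits on nothing); releases res-7 and res-17
  W1 waits on res-7 — all released -> runs and releases res-16 and res-8
  W2 waits on res-8 — all released -> runs and releases res-3


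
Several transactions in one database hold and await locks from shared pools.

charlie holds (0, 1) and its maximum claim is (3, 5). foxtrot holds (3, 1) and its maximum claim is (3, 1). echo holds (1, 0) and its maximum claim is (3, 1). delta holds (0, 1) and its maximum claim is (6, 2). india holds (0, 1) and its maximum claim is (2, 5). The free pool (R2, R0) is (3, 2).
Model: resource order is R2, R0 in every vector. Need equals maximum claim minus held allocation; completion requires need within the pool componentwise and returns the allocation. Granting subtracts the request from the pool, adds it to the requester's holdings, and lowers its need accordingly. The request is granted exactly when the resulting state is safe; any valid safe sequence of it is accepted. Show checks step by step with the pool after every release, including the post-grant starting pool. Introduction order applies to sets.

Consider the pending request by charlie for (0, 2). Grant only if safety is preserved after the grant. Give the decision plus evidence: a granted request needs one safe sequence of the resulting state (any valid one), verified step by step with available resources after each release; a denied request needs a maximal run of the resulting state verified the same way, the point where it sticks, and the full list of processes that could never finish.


GRANT. The post-grant state is safe; one safe sequence: foxtrot, delta, echo, charlie, india.
Key observation: with (3, 0) left after the transfer, foxtrot can run at once — the state stays safe.
Verifying the post-grant state step by step:
  pool = (3, 0)
  foxtrot: need (0, 0) fits (3, 0); releases (3, 1), pool now (6, 1)
  delta: need (6, 1) fits (6, 1); releases (0, 1), pool now (6, 2)
  echo: need (2, 1) fits (6, 2); releases (1, 0), pool now (7, 2)
  charlie: need (3, 2) fits (7, 2); releases (0, 3), pool now (7, 5)
  india: need (2, 4) fits (7, 5); releases (0, 1), pool now (7, 6)


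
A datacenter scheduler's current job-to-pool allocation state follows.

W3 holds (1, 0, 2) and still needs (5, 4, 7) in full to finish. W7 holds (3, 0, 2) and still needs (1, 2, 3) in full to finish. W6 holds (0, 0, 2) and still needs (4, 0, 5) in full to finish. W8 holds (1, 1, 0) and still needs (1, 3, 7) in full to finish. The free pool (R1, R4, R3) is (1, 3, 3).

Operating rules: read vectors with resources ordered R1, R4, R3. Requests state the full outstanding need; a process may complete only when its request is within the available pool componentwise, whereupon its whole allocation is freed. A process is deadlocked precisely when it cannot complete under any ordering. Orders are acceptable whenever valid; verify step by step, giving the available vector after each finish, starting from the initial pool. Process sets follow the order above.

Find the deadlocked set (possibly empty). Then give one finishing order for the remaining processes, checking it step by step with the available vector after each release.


No process is deadlocked.
Key observation: starting with W7, each completion frees enough for the next — no one is permanently blocked.
The rest can finish in the order W7, W6, W8, W3. Step-by-step check:
  pool = (1, 3, 3)
  W7 needs (1, 2, 3) <= (1, 3, 3) -> finishes; pool += (3, 0, 2) = (4, 3, 5)
  W6 needs (4, 0, 5) <= (4, 3, 5) -> finishes; pool += (0, 0, 2) = (4, 3, 7)
  W8 needs (1, 3, 7) <= (4, 3, 7) -> finishes; pool += (1, 1, 0) = (5, 4, 7)
  W3 needs (5, 4, 7) <= (5, 4, 7) -> finishes; pool += (1, 0, 2) = (6, 4, 9)


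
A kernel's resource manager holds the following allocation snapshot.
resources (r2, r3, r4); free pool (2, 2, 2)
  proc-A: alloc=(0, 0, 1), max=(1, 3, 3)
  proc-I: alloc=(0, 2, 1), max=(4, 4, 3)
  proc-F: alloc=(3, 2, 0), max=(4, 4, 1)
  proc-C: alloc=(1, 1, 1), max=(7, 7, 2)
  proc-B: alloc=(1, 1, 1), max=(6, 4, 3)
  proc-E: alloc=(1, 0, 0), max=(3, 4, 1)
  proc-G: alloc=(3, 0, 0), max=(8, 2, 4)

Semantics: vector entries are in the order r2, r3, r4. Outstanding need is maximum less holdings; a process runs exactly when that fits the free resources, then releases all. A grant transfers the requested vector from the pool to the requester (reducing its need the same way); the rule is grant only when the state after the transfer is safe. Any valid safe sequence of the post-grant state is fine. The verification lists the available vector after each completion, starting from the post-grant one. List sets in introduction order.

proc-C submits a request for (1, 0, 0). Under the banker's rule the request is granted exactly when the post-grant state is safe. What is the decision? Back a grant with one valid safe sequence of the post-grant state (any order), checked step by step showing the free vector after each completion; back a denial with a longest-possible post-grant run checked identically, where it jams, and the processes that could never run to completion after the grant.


GRANT: granting preserves safety; a valid post-grant sequence is proc-F, proc-I, proc-E, proc-C, proc-B, proc-G, proc-A.
Key observation: even at the reduced pool (1, 2, 2), proc-F fits immediately, so safety survives the grant.
Step-by-step check of the post-grant state:
  pool = (1, 2, 2)
  proc-F needs (1, 2, 1) <= (1, 2, 2) -> finishes; pool += (3, 2, 0) = (4, 4, 2)
  proc-I needs (4, 2, 2) <= (4, 4, 2) -> finishes; pool += (0, 2, 1) = (4, 6, 3)
  proc-E needs (2, 4, 1) <= (4, 6, 3) -> finishes; pool += (1, 0, 0) = (5, 6, 3)
  proc-C needs (5, 6, 1) <= (5, 6, 3) -> finishes; pool += (2, 1, 1) = (7, 7, 4)
  proc-B needs (5, 3, 2) <= (7, 7, 4) -> finishes; pool += (1, 1, 1) = (8, 8, 5)
  proc-G needs (5, 2, 4) <= (8, 8, 5) -> finishes; pool += (3, 0, 0) = (11, 8, 5)
  proc-A needs (1, 3, 2) <= (11, 8, 5) -> finishes; pool += (0, 0, 1) = (11, 8, 6)
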